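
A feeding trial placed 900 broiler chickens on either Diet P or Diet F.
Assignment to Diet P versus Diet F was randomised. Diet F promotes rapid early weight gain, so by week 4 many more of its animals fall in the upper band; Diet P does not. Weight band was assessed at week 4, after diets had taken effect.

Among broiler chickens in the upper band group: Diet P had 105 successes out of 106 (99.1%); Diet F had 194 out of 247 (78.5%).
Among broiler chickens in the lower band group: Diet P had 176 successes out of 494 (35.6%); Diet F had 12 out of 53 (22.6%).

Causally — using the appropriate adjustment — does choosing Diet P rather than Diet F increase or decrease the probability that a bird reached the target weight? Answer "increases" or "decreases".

decreases

The stratified and pooled comparisons disagree (Diet P wins within each week-4 weight band; Diet F wins overall), so the answer turns on the causal role of week-4 weight band.
Week-4 weight band is downstream of the diet. One should not condition on a consequence of treatment, so the overall rates are the right comparison.
Pooled: Diet P 46.8% vs Diet F 68.7%; Diet F is higher overall.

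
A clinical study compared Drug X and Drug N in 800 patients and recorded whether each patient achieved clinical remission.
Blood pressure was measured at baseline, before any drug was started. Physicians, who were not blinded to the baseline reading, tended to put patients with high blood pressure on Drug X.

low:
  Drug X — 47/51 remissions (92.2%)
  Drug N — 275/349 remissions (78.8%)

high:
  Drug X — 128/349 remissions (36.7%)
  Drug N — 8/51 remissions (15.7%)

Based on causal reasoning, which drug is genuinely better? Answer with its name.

Drug X

Here blood pressure is a common cause — it drives both which drug a case falls under and the outcome. The crude comparison mixes populations; the stratum-specific rates are the causally relevant ones.
Within each level — low: 92.2% vs 78.8%; high: 36.7% vs 15.7% — Drug X is higher every time.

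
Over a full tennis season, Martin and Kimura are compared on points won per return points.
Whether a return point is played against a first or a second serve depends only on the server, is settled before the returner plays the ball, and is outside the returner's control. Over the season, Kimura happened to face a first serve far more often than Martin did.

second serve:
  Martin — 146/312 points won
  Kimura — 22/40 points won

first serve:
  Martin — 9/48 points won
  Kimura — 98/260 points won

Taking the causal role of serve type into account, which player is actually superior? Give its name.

Serve type differs across players for reasons unrelated to any effect of the player itself, and it separately predicts the outcome — a classic confounder. We must compare within serve type levels.
Within each level — second serve: 46.8% vs 55.0%; first serve: 18.8% vs 37.7% — Kimura is higher every time.

Kimura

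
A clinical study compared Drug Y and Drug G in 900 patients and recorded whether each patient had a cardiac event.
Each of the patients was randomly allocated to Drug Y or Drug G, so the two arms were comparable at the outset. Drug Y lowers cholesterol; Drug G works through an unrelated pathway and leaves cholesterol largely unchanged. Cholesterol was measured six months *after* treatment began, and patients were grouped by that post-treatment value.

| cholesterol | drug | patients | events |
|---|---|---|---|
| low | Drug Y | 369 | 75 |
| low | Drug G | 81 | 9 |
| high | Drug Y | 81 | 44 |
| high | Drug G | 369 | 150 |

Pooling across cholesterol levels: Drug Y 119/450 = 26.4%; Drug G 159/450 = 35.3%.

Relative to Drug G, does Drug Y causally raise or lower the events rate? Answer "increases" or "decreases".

decreases

The cholesterol-specific comparison favours Drug G throughout, but the pooled figures favour Drug Y. The question is whether to condition on cholesterol.
Because the drug influences cholesterol, cholesterol is a post-treatment mediator, not a confounder. Stratifying on it would bias the estimate; the causal effect is the crude pooled difference.
Pooled: Drug Y 26.4% vs Drug G 35.3%; Drug Y is lower overall.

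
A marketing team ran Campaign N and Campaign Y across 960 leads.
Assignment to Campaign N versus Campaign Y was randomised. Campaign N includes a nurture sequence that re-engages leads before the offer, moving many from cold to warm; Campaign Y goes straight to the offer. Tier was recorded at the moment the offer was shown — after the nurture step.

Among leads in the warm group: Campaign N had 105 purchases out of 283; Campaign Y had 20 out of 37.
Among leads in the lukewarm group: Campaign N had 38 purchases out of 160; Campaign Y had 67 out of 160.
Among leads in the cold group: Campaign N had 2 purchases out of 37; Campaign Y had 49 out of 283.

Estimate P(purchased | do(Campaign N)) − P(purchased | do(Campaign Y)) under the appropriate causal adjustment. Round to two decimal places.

+0.02

The distribution of engagement tier is itself part of what the campaign does — it is an intermediate outcome. Holding it fixed would remove that part of the effect; the total effect is the pooled difference.
The causal difference is the pooled difference: 0.302 − 0.283 = +0.019.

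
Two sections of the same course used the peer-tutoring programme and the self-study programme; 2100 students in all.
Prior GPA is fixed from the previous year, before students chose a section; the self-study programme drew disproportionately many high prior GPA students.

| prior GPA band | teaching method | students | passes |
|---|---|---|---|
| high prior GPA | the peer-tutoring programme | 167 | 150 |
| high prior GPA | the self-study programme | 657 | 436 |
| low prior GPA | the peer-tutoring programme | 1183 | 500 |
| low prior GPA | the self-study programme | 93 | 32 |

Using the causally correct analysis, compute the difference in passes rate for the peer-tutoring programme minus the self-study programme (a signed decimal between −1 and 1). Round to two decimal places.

+0.14

Within every prior GPA band level the peer-tutoring programme has the higher rate, yet pooled the self-study programme does — Simpson's reversal.
The imbalance in prior GPA band arose from how students were allocated, not from anything the teaching method did; and prior GPA band independently affects the outcome. The pooled gap is confounded — condition on prior GPA band.
Adjusting over the population distribution of prior GPA band: 0.392·(0.898−0.664) + 0.608·(0.423−0.344) = +0.140.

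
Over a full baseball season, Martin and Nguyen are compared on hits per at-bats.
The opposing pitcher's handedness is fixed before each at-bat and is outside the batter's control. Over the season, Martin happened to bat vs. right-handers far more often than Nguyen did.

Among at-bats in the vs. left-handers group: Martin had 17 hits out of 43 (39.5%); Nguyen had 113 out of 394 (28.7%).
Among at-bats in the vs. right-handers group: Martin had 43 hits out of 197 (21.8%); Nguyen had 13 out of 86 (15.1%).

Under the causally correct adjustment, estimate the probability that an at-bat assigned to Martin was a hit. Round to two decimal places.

The imbalance in pitcher handedness arose from how at-bats were allocated, not from anything the player did; and pitcher handedness independently affects the outcome. The pooled gap is confounded — condition on pitcher handedness.
Standardising Martin to the population pitcher handedness mix: 0.607·17/43 + 0.393·43/197 = 0.326.

0.33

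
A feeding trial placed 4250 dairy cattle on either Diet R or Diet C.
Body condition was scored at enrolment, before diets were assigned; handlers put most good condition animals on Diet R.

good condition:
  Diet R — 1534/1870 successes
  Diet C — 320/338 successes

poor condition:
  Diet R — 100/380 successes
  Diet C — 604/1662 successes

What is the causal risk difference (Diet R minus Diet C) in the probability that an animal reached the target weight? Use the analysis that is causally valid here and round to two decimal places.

-0.11

Nothing the diet does changes starting body condition; the imbalance is an allocation artefact. With starting body condition also predicting the outcome, the pooled figure is confounded, and the within-stratum comparison is the causal one.
Adjusting over the population distribution of starting body condition: 0.520·(0.820−0.947) + 0.480·(0.263−0.363) = -0.114.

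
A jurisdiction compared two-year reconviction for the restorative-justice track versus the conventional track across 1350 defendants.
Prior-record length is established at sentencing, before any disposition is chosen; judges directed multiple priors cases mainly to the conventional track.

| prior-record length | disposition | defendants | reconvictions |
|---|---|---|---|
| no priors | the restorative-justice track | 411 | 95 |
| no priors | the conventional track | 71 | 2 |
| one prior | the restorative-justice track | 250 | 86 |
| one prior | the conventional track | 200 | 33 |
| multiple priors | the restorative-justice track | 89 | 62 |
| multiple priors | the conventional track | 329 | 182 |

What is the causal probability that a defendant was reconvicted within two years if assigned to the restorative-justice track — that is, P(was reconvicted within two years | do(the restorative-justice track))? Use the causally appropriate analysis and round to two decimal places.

The prior-record length-specific comparison favours the conventional track throughout, but the pooled figures favour the restorative-justice track. The question is whether to condition on prior-record length.
Prior-record length satisfies the back-door criterion: it is not a descendant of the disposition, and it blocks the spurious path from disposition to outcome. Adjusting for it (i.e., using the within-prior-record length rates) gives the causal effect.
Standardising the restorative-justice track to the population prior-record length mix: 0.357·95/411 + 0.333·86/250 + 0.310·62/89 = 0.413.

0.41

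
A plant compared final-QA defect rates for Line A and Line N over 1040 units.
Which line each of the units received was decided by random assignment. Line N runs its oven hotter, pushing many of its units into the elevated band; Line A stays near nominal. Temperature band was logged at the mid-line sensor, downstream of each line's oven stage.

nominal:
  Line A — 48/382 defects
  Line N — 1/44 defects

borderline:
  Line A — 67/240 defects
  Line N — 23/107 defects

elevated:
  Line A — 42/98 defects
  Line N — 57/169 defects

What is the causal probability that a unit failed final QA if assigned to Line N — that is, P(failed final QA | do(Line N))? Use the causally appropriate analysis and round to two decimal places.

0.25

The in-process temperature band-specific comparison favours Line N throughout, but the pooled figures favour Line A. The question is whether to condition on in-process temperature band.
In-process temperature band is downstream of the line. One should not condition on a consequence of treatment, so the overall rates are the right comparison.
So P(outcome | do(Line N)) is just the pooled rate for Line N: 81/320 = 0.253.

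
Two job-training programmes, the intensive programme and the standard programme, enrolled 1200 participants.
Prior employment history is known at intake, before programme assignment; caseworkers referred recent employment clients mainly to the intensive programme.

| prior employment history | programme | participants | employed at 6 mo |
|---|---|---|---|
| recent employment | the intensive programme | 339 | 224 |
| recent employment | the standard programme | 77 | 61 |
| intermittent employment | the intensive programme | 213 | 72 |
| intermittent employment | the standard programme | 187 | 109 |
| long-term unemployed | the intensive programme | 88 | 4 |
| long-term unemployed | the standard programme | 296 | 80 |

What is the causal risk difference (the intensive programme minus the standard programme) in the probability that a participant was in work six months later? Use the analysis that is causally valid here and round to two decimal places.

-0.20

The imbalance in prior employment history arose from how participants were allocated, not from anything the programme did; and prior employment history independently affects the outcome. The pooled gap is confounded — condition on prior employment history.
Adjusting over the population distribution of prior employment history: 0.347·(0.661−0.792) + 0.333·(0.338−0.583) + 0.320·(0.045−0.270) = -0.199.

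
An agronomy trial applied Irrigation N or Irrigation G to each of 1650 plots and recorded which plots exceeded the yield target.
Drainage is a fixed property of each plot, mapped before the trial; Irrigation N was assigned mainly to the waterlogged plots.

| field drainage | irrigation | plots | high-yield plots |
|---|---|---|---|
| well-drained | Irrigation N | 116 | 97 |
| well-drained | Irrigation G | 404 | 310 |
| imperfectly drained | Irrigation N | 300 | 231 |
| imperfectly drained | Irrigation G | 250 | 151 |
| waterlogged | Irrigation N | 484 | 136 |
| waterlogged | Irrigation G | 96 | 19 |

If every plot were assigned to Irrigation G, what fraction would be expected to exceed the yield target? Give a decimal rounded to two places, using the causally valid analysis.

Within every field drainage level Irrigation N has the higher rate, yet pooled Irrigation G does — Simpson's reversal.
Field drainage differs across irrigations for reasons unrelated to any effect of the irrigation itself, and it separately predicts the outcome — a classic confounder. We must compare within field drainage levels.
Standardising Irrigation G to the population field drainage mix: 0.315·310/404 + 0.333·151/250 + 0.352·19/96 = 0.513.

0.51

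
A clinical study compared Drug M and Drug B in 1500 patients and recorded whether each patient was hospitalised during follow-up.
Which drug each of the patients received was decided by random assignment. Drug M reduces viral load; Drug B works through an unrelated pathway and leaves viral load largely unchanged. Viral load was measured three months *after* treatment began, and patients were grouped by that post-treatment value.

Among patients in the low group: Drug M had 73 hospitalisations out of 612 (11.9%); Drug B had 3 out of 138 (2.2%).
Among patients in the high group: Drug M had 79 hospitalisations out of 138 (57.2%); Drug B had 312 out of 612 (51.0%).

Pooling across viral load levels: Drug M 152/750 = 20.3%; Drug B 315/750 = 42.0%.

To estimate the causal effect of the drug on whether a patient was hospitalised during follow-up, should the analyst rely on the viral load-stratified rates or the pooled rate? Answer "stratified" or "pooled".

pooled

Stratifying would compare drugs among patients the drugs themselves sorted into viral load groups — a form of selection on an intermediate. The unconditioned pooled rates give the total causal effect.
Pooled: Drug M 20.3% vs Drug B 42.0%; Drug M is lower overall.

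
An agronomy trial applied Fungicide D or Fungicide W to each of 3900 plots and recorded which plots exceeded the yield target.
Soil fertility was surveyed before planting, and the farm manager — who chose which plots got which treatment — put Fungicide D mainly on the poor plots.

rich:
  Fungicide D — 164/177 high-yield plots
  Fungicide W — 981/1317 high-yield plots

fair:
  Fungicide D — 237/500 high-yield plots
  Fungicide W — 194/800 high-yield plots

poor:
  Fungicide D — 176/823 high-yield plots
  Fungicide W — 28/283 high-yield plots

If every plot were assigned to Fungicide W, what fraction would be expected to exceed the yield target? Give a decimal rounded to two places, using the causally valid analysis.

Within every soil fertility level Fungicide D has the higher rate, yet pooled Fungicide W does — Simpson's reversal.
Here soil fertility is a common cause — it drives both which fungicide a case falls under and the outcome. The crude comparison mixes populations; the stratum-specific rates are the causally relevant ones.
Standardising Fungicide W to the population soil fertility mix: 0.383·981/1317 + 0.333·194/800 + 0.284·28/283 = 0.394.

0.39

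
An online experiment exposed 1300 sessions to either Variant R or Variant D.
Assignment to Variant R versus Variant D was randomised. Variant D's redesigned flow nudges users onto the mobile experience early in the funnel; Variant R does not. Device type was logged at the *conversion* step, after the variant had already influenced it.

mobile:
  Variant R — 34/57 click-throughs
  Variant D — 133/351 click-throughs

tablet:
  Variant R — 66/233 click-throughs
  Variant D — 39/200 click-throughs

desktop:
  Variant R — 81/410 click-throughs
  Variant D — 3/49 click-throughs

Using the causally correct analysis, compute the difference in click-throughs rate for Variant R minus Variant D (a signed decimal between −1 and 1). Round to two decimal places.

-0.03

The device type-specific comparison favours Variant R throughout, but the pooled figures favour Variant D. The question is whether to condition on device type.
Device type is downstream of the variant. One should not condition on a consequence of treatment, so the overall rates are the right comparison.
The causal difference is the pooled difference: 0.259 − 0.292 = -0.033.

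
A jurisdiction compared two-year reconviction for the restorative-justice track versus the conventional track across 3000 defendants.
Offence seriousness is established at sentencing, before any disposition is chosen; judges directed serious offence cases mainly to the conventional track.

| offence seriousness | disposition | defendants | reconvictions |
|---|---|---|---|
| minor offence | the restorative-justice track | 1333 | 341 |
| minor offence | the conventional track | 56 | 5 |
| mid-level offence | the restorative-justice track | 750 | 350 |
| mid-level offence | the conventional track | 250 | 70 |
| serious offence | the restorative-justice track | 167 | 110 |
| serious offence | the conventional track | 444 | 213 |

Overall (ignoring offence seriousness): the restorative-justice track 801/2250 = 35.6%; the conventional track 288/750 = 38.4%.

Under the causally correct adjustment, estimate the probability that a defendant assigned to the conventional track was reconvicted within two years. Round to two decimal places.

Offence seriousness differs across dispositions for reasons unrelated to any effect of the disposition itself, and it separately predicts the outcome — a classic confounder. We must compare within offence seriousness levels.
Standardising the conventional track to the population offence seriousness mix: 0.463·5/56 + 0.333·70/250 + 0.204·213/444 = 0.232.

0.23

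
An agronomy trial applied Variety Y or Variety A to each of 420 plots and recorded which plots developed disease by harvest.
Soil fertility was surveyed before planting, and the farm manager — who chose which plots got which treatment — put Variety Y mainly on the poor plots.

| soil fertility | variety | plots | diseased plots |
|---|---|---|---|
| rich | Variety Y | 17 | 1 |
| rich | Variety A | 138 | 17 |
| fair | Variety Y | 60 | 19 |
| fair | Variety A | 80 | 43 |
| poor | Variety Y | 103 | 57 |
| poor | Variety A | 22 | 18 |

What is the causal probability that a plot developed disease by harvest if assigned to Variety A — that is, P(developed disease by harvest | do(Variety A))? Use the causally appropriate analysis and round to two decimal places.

Since soil fertility is a pre-existing factor (not a product of the variety) and it affects the outcome on its own, it is a confounder. The stratified rates, not the pooled rate, identify the causal effect.
Standardising Variety A to the population soil fertility mix: 0.369·17/138 + 0.333·43/80 + 0.298·18/22 = 0.468.

0.47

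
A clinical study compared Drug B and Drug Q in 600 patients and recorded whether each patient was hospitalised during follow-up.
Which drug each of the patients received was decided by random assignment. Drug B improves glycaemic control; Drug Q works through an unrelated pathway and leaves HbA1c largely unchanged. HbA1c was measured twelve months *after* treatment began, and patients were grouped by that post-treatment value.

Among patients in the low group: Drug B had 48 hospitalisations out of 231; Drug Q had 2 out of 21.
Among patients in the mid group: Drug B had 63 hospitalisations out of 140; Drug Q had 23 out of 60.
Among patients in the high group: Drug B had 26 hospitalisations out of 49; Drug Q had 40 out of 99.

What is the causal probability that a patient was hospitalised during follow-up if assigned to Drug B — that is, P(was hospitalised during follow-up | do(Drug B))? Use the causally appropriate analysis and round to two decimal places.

Stratifying would compare drugs among patients the drugs themselves sorted into HbA1c groups — a form of selection on an intermediate. The unconditioned pooled rates give the total causal effect.
So P(outcome | do(Drug B)) is just the pooled rate for Drug B: 137/420 = 0.326.

0.33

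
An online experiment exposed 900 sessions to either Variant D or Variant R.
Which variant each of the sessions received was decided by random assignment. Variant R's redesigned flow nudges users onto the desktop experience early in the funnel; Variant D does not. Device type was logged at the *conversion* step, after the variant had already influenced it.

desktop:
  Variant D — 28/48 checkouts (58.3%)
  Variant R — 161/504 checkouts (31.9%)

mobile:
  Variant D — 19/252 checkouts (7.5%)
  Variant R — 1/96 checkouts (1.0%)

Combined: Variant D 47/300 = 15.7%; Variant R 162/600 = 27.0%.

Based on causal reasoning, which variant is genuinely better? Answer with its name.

Variant R

Device type here is a post-treatment variable shaped by the variant; conditioning on it would introduce bias rather than remove it. The overall comparison is the causal one.
Pooled: Variant D 15.7% vs Variant R 27.0%; Variant R is higher overall.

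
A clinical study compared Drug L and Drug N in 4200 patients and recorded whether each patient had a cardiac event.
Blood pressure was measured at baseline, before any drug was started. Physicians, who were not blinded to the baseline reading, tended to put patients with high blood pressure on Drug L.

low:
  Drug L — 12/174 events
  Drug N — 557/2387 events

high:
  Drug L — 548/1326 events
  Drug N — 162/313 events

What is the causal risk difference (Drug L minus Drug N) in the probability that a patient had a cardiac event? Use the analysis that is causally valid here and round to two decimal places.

The blood pressure-specific comparison favours Drug L throughout, but the pooled figures favour Drug N. The question is whether to condition on blood pressure.
Since blood pressure is a pre-existing factor (not a product of the drug) and it affects the outcome on its own, it is a confounder. The stratified rates, not the pooled rate, identify the causal effect.
Adjusting over the population distribution of blood pressure: 0.610·(0.069−0.233) + 0.390·(0.413−0.518) = -0.141.

-0.14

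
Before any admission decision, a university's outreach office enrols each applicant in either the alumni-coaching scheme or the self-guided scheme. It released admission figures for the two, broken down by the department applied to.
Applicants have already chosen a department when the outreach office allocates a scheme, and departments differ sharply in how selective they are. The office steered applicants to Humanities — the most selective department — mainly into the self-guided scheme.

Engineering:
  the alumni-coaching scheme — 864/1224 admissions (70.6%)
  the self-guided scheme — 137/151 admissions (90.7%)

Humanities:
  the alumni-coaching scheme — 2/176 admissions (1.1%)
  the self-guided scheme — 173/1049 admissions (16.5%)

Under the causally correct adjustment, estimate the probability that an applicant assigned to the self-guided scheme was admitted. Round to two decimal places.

0.56

Here department is a common cause — it drives both which outreach scheme a case falls under and the outcome. The crude comparison mixes populations; the stratum-specific rates are the causally relevant ones.
Standardising the self-guided scheme to the population department mix: 0.529·137/151 + 0.471·173/1049 = 0.558.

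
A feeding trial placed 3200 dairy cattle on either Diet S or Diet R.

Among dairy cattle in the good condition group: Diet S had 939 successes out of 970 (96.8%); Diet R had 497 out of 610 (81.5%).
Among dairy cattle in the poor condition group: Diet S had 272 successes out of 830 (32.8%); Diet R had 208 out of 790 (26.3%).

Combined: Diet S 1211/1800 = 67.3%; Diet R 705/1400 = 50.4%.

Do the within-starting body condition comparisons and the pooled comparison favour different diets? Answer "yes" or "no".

Within each starting body condition level (good condition 96.8% vs 81.5%; poor condition 32.8% vs 26.3%), Diet S has the higher rate every time. Pooled: 67.3% vs 50.4% — Diet S has the higher rate overall. They agree.

no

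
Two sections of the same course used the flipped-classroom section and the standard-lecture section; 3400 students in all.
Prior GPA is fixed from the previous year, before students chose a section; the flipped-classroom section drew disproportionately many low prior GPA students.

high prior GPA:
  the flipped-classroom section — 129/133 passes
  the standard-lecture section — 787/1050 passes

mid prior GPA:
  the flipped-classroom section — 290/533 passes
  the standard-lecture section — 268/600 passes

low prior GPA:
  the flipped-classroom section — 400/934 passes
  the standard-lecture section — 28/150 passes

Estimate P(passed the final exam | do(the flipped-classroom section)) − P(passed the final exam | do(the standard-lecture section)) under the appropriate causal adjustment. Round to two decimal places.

Within every prior GPA band level the flipped-classroom section has the higher rate, yet pooled the standard-lecture section does — Simpson's reversal.
Prior GPA band differs across teaching methods for reasons unrelated to any effect of the teaching method itself, and it separately predicts the outcome — a classic confounder. We must compare within prior GPA band levels.
Adjusting over the population distribution of prior GPA band: 0.348·(0.970−0.750) + 0.333·(0.544−0.447) + 0.319·(0.428−0.187) = +0.186.

+0.19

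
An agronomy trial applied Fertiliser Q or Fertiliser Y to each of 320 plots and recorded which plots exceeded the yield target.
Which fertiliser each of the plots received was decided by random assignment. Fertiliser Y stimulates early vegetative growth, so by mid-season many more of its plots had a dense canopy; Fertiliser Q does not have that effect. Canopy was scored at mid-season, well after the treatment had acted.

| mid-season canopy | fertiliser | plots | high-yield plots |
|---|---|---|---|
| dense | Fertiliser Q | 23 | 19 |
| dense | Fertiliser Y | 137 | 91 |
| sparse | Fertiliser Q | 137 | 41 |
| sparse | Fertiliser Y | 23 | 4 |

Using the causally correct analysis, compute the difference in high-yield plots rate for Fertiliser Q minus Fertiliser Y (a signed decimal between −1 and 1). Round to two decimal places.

-0.22

The mid-season canopy-specific comparison favours Fertiliser Q throughout, but the pooled figures favour Fertiliser Y. The question is whether to condition on mid-season canopy.
Mid-season canopy is downstream of the fertiliser. One should not condition on a consequence of treatment, so the overall rates are the right comparison.
The causal difference is the pooled difference: 0.375 − 0.594 = -0.219.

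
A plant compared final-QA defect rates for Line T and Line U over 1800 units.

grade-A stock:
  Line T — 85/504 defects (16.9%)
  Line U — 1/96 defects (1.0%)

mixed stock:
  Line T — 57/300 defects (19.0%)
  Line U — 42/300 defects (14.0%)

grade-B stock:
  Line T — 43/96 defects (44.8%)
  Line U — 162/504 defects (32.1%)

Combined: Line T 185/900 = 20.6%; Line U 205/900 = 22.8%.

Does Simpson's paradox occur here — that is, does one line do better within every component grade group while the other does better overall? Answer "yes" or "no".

Within each component grade level (grade-A stock 16.9% vs 1.0%; mixed stock 19.0% vs 14.0%; grade-B stock 44.8% vs 32.1%), Line U has the lower rate every time. Pooled: 20.6% vs 22.8% — Line T has the lower rate overall. The two comparisons disagree.

yes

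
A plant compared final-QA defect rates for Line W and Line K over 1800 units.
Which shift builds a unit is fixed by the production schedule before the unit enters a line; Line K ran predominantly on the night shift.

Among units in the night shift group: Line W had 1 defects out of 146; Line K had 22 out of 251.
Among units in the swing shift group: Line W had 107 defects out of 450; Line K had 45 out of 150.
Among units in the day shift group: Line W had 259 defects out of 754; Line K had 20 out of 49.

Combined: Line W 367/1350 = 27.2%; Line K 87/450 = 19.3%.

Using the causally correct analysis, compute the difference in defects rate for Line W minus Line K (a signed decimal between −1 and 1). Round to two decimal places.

Line W is lower inside every shift stratum but Line K is lower in aggregate. Whether to stratify depends on how shift relates to the line.
Shift satisfies the back-door criterion: it is not a descendant of the line, and it blocks the spurious path from line to outcome. Adjusting for it (i.e., using the within-shift rates) gives the causal effect.
Adjusting over the population distribution of shift: 0.221·(0.007−0.088) + 0.333·(0.238−0.300) + 0.446·(0.344−0.408) = -0.067.

-0.07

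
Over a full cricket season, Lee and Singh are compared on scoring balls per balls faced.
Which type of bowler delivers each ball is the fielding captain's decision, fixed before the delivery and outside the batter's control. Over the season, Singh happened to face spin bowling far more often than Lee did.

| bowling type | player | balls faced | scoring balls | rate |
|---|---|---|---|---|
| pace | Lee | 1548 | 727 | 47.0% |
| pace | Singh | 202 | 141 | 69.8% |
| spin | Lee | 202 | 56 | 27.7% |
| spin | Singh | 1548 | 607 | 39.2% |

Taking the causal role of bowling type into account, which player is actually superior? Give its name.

Singh

Bowling type satisfies the back-door criterion: it is not a descendant of the player, and it blocks the spurious path from player to outcome. Adjusting for it (i.e., using the within-bowling type rates) gives the causal effect.
Within each level — pace: 47.0% vs 69.8%; spin: 27.7% vs 39.2% — Singh is higher every time.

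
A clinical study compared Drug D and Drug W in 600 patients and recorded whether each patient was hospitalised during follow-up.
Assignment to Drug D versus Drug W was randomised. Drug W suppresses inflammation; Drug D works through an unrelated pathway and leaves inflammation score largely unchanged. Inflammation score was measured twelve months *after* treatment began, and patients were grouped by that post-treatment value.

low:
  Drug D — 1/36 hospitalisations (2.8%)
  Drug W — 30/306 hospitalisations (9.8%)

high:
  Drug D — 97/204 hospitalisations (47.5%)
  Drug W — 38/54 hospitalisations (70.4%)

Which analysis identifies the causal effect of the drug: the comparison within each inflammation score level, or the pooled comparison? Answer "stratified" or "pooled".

The distribution of inflammation score is itself part of what the drug does — it is an intermediate outcome. Holding it fixed would remove that part of the effect; the total effect is the pooled difference.
Pooled: Drug D 40.8% vs Drug W 18.9%; Drug W is lower overall.

pooled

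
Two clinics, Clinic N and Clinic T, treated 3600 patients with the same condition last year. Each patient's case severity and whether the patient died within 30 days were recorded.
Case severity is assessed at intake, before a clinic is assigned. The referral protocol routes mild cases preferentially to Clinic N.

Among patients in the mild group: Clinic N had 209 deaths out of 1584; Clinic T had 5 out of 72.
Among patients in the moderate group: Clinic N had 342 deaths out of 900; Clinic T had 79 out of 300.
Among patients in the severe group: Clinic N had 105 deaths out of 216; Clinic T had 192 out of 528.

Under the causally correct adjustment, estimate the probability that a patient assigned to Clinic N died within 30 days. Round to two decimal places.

The case severity-specific comparison favours Clinic T throughout, but the pooled figures favour Clinic N. The question is whether to condition on case severity.
Case severity is set before the clinic has any effect — it is not caused by the clinic — and it independently drives the outcome. That makes it a confounder, so the causal comparison is within case severity levels.
Standardising Clinic N to the population case severity mix: 0.460·209/1584 + 0.333·342/900 + 0.207·105/216 = 0.288.

0.29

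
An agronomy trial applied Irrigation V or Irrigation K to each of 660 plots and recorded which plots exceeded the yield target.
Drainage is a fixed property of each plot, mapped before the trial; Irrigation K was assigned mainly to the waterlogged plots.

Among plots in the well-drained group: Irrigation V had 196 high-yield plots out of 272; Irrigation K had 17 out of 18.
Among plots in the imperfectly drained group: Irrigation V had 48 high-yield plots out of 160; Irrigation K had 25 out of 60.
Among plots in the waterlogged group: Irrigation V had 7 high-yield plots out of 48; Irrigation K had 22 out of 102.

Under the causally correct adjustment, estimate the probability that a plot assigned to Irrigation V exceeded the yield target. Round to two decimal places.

Field drainage differs across irrigations for reasons unrelated to any effect of the irrigation itself, and it separately predicts the outcome — a classic confounder. We must compare within field drainage levels.
Standardising Irrigation V to the population field drainage mix: 0.439·196/272 + 0.333·48/160 + 0.227·7/48 = 0.450.

0.45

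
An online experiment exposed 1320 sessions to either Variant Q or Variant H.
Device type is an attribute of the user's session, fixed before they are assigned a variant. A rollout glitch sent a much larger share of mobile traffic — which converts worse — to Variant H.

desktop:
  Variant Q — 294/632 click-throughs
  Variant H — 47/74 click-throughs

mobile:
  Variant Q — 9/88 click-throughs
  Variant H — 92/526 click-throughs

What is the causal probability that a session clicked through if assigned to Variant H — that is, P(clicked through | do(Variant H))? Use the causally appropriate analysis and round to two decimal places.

0.42

Nothing the variant does changes device type; the imbalance is an allocation artefact. With device type also predicting the outcome, the pooled figure is confounded, and the within-stratum comparison is the causal one.
Standardising Variant H to the population device type mix: 0.535·47/74 + 0.465·92/526 = 0.421.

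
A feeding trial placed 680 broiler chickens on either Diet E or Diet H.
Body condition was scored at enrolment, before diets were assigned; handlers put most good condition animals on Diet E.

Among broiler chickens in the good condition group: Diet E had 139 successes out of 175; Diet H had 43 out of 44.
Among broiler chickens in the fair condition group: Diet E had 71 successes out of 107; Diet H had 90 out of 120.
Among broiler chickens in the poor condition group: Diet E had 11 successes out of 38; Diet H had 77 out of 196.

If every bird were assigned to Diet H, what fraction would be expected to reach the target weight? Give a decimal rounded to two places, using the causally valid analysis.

0.70

Here starting body condition is a common cause — it drives both which diet a case falls under and the outcome. The crude comparison mixes populations; the stratum-specific rates are the causally relevant ones.
Standardising Diet H to the population starting body condition mix: 0.322·43/44 + 0.334·90/120 + 0.344·77/196 = 0.700.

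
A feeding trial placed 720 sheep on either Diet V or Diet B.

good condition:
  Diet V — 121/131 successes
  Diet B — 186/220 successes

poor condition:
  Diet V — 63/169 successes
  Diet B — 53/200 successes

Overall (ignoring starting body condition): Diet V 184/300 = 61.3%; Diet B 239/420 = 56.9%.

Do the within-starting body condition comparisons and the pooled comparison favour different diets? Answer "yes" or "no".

Within each starting body condition level (good condition 92.4% vs 84.5%; poor condition 37.3% vs 26.5%), Diet V has the higher rate every time. Pooled: 61.3% vs 56.9% — Diet V has the higher rate overall. They agree.

no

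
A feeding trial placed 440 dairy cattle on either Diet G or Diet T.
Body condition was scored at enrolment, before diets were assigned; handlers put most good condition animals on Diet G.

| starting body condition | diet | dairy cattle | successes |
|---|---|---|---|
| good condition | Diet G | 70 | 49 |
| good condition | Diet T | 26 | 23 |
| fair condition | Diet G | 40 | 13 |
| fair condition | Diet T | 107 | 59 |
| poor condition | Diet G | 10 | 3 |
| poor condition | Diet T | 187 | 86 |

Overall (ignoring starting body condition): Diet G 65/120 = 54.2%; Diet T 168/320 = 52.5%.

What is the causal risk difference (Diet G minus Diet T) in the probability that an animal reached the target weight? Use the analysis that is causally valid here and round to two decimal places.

The starting body condition-specific comparison favours Diet T throughout, but the pooled figures favour Diet G. The question is whether to condition on starting body condition.
Nothing the diet does changes starting body condition; the imbalance is an allocation artefact. With starting body condition also predicting the outcome, the pooled figure is confounded, and the within-stratum comparison is the causal one.
Adjusting over the population distribution of starting body condition: 0.218·(0.700−0.885) + 0.334·(0.325−0.551) + 0.448·(0.300−0.460) = -0.188.

-0.19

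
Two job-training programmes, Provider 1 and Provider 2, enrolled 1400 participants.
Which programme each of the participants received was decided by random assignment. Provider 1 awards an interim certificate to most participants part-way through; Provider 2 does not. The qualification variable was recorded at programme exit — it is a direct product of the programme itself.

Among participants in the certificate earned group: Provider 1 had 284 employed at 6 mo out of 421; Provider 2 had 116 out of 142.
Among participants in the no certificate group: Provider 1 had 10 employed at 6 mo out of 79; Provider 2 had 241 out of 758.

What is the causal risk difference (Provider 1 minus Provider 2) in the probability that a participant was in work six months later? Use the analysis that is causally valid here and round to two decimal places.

The qualification attained during the programme-specific comparison favours Provider 2 throughout, but the pooled figures favour Provider 1. The question is whether to condition on qualification attained during the programme.
Stratifying would compare programmes among participants the programmes themselves sorted into qualification attained during the programme groups — a form of selection on an intermediate. The unconditioned pooled rates give the total causal effect.
The causal difference is the pooled difference: 0.588 − 0.397 = +0.191.

+0.19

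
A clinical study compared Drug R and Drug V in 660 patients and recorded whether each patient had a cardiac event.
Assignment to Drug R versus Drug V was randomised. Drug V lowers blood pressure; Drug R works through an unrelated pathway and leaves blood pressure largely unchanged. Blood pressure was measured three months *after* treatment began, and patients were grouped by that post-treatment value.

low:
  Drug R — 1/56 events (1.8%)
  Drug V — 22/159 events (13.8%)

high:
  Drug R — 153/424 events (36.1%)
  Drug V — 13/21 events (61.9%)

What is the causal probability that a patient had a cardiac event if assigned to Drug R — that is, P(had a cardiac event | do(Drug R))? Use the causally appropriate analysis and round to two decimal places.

0.32

Within every blood pressure level Drug R has the lower rate, yet pooled Drug V does — Simpson's reversal.
Stratifying would compare drugs among patients the drugs themselves sorted into blood pressure groups — a form of selection on an intermediate. The unconditioned pooled rates give the total causal effect.
So P(outcome | do(Drug R)) is just the pooled rate for Drug R: 154/480 = 0.321.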